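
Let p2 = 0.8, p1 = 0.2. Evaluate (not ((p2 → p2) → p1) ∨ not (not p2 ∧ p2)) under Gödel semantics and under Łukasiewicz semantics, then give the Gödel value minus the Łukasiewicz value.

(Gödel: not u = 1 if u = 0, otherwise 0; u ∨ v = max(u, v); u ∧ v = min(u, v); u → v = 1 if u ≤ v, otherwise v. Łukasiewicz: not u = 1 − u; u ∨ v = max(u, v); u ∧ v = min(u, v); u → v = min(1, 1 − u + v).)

0.20

Gödel evaluation:
  (p2 → p2): 0.8 ≤ 0.8, so result = 1
  ((p2 → p2) → p1): 1 > 0.2, so result = 0.2
  not ((p2 → p2) → p1): Gödel ¬ of 0.2 = 0 (operand ≠ 0)
  not p2: Gödel ¬ of 0.8 = 0 (operand ≠ 0)
  (not p2 ∧ p2) = min(0, 0.8) = 0
  not (not p2 ∧ p2): Gödel ¬ of 0 = 1 (operand is 0)
  (not ((p2 → p2) → p1) ∨ not (not p2 ∧ p2)) = max(0, 1) = 1
  Gödel value = 1
Łukasiewicz evaluation:
  (p2 → p2): min(1, 1 − 0.8 + 0.8) = 1
  ((p2 → p2) → p1): min(1, 1 − 1 + 0.2) = 0.2
  not ((p2 → p2) → p1): Łukasiewicz ¬ gives 1 − 0.2 = 0.8
  not p2: Łukasiewicz ¬ gives 1 − 0.8 = 0.2
  (not p2 ∧ p2) = min(0.2, 0.8) = 0.2
  not (not p2 ∧ p2): Łukasiewicz ¬ gives 1 − 0.2 = 0.8
  (not ((p2 → p2) → p1) ∨ not (not p2 ∧ p2)) = max(0.8, 0.8) = 0.8
  Łukasiewicz value = 0.8
Difference: 1 − 0.8 = 0.20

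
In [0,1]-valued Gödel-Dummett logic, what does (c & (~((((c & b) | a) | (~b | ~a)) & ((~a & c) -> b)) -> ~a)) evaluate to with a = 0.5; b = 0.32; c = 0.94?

(c & b) = min(0.94, 0.32) = 0.32
((c & b) | a) = max(0.32, 0.5) = 0.5
~b: Gödel ¬ of 0.32 = 0 (operand ≠ 0)
~a: Gödel ¬ of 0.5 = 0 (operand ≠ 0)
(~b | ~a) = max(0, 0) = 0
(((c & b) | a) | (~b | ~a)) = max(0.5, 0) = 0.5
~a: Gödel ¬ of 0.5 = 0 (operand ≠ 0)
(~a & c) = min(0, 0.94) = 0
((~a & c) -> b): 0 ≤ 0.32, so result = 1
((((c & b) | a) | (~b | ~a)) & ((~a & c) -> b)) = min(0.5, 1) = 0.5
~((((c & b) | a) | (~b | ~a)) & ((~a & c) -> b)): Gödel ¬ of 0.5 = 0 (operand ≠ 0)
~a: Gödel ¬ of 0.5 = 0 (operand ≠ 0)
(~((((c & b) | a) | (~b | ~a)) & ((~a & c) -> b)) -> ~a): 0 ≤ 0, so result = 1
(c & (~((((c & b) | a) | (~b | ~a)) & ((~a & c) -> b)) -> ~a)) = min(0.94, 1) = 0.94

0.94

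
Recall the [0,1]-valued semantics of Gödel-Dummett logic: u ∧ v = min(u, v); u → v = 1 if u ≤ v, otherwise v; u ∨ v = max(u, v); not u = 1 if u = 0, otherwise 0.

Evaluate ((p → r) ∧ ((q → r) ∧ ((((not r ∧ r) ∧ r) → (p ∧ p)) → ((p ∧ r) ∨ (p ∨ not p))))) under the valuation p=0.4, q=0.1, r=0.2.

(p → r): 0.4 > 0.2, so result = 0.2
(q → r): 0.1 ≤ 0.2, so result = 1
not r: Gödel ¬ of 0.2 = 0 (operand ≠ 0)
(not r ∧ r) = min(0, 0.2) = 0
((not r ∧ r) ∧ r) = min(0, 0.2) = 0
(p ∧ p) = min(0.4, 0.4) = 0.4
(((not r ∧ r) ∧ r) → (p ∧ p)): 0 ≤ 0.4, so result = 1
(p ∧ r) = min(0.4, 0.2) = 0.2
not p: Gödel ¬ of 0.4 = 0 (operand ≠ 0)
(p ∨ not p) = max(0.4, 0) = 0.4
((p ∧ r) ∨ (p ∨ not p)) = max(0.2, 0.4) = 0.4
((((not r ∧ r) ∧ r) → (p ∧ p)) → ((p ∧ r) ∨ (p ∨ not p))): 1 > 0.4, so result = 0.4
((q → r) ∧ ((((not r ∧ r) ∧ r) → (p ∧ p)) → ((p ∧ r) ∨ (p ∨ not p)))) = min(1, 0.4) = 0.4
((p → r) ∧ ((q → r) ∧ ((((not r ∧ r) ∧ r) → (p ∧ p)) → ((p ∧ r) ∨ (p ∨ not p))))) = min(0.2, 0.4) = 0.2

0.20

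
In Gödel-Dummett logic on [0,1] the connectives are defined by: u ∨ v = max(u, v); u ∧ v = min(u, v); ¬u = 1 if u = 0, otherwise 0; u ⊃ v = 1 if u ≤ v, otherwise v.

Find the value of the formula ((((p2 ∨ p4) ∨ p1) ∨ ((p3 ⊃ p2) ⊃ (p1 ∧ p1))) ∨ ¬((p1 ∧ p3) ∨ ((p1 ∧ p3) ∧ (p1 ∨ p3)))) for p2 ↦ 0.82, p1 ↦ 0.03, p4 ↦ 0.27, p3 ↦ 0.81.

(p2 ∨ p4) = max(0.82, 0.27) = 0.82
((p2 ∨ p4) ∨ p1) = max(0.82, 0.03) = 0.82
(p3 ⊃ p2): 0.81 ≤ 0.82, so result = 1
(p1 ∧ p1) = min(0.03, 0.03) = 0.03
((p3 ⊃ p2) ⊃ (p1 ∧ p1)): 1 > 0.03, so result = 0.03
(((p2 ∨ p4) ∨ p1) ∨ ((p3 ⊃ p2) ⊃ (p1 ∧ p1))) = max(0.82, 0.03) = 0.82
(p1 ∧ p3) = min(0.03, 0.81) = 0.03
(p1 ∧ p3) = min(0.03, 0.81) = 0.03
(p1 ∨ p3) = max(0.03, 0.81) = 0.81
((p1 ∧ p3) ∧ (p1 ∨ p3)) = min(0.03, 0.81) = 0.03
((p1 ∧ p3) ∨ ((p1 ∧ p3) ∧ (p1 ∨ p3))) = max(0.03, 0.03) = 0.03
¬((p1 ∧ p3) ∨ ((p1 ∧ p3) ∧ (p1 ∨ p3))): Gödel ¬ of 0.03 = 0 (operand ≠ 0)
((((p2 ∨ p4) ∨ p1) ∨ ((p3 ⊃ p2) ⊃ (p1 ∧ p1))) ∨ ¬((p1 ∧ p3) ∨ ((p1 ∧ p3) ∧ (p1 ∨ p3)))) = max(0.82, 0) = 0.82

0.82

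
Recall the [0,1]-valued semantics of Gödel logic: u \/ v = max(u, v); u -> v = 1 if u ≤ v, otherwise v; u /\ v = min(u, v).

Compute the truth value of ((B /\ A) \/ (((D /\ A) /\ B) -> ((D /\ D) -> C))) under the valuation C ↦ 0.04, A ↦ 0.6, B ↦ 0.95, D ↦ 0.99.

0.60

(B /\ A) = min(0.95, 0.6) = 0.6
(D /\ A) = min(0.99, 0.6) = 0.6
((D /\ A) /\ B) = min(0.6, 0.95) = 0.6
(D /\ D) = min(0.99, 0.99) = 0.99
((D /\ D) -> C): 0.99 > 0.04, so result = 0.04
(((D /\ A) /\ B) -> ((D /\ D) -> C)): 0.6 > 0.04, so result = 0.04
((B /\ A) \/ (((D /\ A) /\ B) -> ((D /\ D) -> C))) = max(0.6, 0.04) = 0.6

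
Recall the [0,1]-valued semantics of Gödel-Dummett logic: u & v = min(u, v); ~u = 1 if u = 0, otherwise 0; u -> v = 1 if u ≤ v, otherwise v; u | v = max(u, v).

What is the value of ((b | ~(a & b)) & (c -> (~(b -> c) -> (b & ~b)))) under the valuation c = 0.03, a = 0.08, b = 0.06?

(a & b) = min(0.08, 0.06) = 0.06
~(a & b): Gödel ¬ of 0.06 = 0 (operand ≠ 0)
(b | ~(a & b)) = max(0.06, 0) = 0.06
(b -> c): 0.06 > 0.03, so result = 0.03
~(b -> c): Gödel ¬ of 0.03 = 0 (operand ≠ 0)
~b: Gödel ¬ of 0.06 = 0 (operand ≠ 0)
(b & ~b) = min(0.06, 0) = 0
(~(b -> c) -> (b & ~b)): 0 ≤ 0, so result = 1
(c -> (~(b -> c) -> (b & ~b))): 0.03 ≤ 1, so result = 1
((b | ~(a & b)) & (c -> (~(b -> c) -> (b & ~b)))) = min(0.06, 1) = 0.06

0.06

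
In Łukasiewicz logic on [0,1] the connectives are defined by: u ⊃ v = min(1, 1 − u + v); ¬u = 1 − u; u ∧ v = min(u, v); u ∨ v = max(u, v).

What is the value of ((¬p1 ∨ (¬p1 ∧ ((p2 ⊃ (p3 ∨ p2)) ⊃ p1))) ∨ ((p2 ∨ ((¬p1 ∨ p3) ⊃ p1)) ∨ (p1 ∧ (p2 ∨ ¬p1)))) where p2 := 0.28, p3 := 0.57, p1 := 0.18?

0.82

¬p1: Łukasiewicz ¬ gives 1 − 0.18 = 0.82
¬p1: Łukasiewicz ¬ gives 1 − 0.18 = 0.82
(p3 ∨ p2) = max(0.57, 0.28) = 0.57
(p2 ⊃ (p3 ∨ p2)): min(1, 1 − 0.28 + 0.57) = 1
((p2 ⊃ (p3 ∨ p2)) ⊃ p1): min(1, 1 − 1 + 0.18) = 0.18
(¬p1 ∧ ((p2 ⊃ (p3 ∨ p2)) ⊃ p1)) = min(0.82, 0.18) = 0.18
(¬p1 ∨ (¬p1 ∧ ((p2 ⊃ (p3 ∨ p2)) ⊃ p1))) = max(0.82, 0.18) = 0.82
¬p1: Łukasiewicz ¬ gives 1 − 0.18 = 0.82
(¬p1 ∨ p3) = max(0.82, 0.57) = 0.82
((¬p1 ∨ p3) ⊃ p1): min(1, 1 − 0.82 + 0.18) = 0.36
(p2 ∨ ((¬p1 ∨ p3) ⊃ p1)) = max(0.28, 0.36) = 0.36
¬p1: Łukasiewicz ¬ gives 1 − 0.18 = 0.82
(p2 ∨ ¬p1) = max(0.28, 0.82) = 0.82
(p1 ∧ (p2 ∨ ¬p1)) = min(0.18, 0.82) = 0.18
((p2 ∨ ((¬p1 ∨ p3) ⊃ p1)) ∨ (p1 ∧ (p2 ∨ ¬p1))) = max(0.36, 0.18) = 0.36
((¬p1 ∨ (¬p1 ∧ ((p2 ⊃ (p3 ∨ p2)) ⊃ p1))) ∨ ((p2 ∨ ((¬p1 ∨ p3) ⊃ p1)) ∨ (p1 ∧ (p2 ∨ ¬p1)))) = max(0.82, 0.36) = 0.82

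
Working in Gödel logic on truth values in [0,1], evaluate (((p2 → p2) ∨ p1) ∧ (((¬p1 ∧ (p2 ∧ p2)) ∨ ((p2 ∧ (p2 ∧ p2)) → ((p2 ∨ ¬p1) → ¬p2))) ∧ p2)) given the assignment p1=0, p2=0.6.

0.60

(p2 → p2): 0.6 ≤ 0.6, so result = 1
((p2 → p2) ∨ p1) = max(1, 0) = 1
¬p1: Gödel ¬ of 0 = 1 (operand is 0)
(p2 ∧ p2) = min(0.6, 0.6) = 0.6
(¬p1 ∧ (p2 ∧ p2)) = min(1, 0.6) = 0.6
(p2 ∧ p2) = min(0.6, 0.6) = 0.6
(p2 ∧ (p2 ∧ p2)) = min(0.6, 0.6) = 0.6
¬p1: Gödel ¬ of 0 = 1 (operand is 0)
(p2 ∨ ¬p1) = max(0.6, 1) = 1
¬p2: Gödel ¬ of 0.6 = 0 (operand ≠ 0)
((p2 ∨ ¬p1) → ¬p2): 1 > 0, so result = 0
((p2 ∧ (p2 ∧ p2)) → ((p2 ∨ ¬p1) → ¬p2)): 0.6 > 0, so result = 0
((¬p1 ∧ (p2 ∧ p2)) ∨ ((p2 ∧ (p2 ∧ p2)) → ((p2 ∨ ¬p1) → ¬p2))) = max(0.6, 0) = 0.6
(((¬p1 ∧ (p2 ∧ p2)) ∨ ((p2 ∧ (p2 ∧ p2)) → ((p2 ∨ ¬p1) → ¬p2))) ∧ p2) = min(0.6, 0.6) = 0.6
(((p2 → p2) ∨ p1) ∧ (((¬p1 ∧ (p2 ∧ p2)) ∨ ((p2 ∧ (p2 ∧ p2)) → ((p2 ∨ ¬p1) → ¬p2))) ∧ p2)) = min(1, 0.6) = 0.6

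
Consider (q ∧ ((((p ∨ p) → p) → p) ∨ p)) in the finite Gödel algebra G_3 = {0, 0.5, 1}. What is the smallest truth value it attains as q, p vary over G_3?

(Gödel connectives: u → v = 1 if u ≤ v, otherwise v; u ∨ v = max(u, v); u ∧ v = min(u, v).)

The minimum is attained at q = 0, p = 0:
  (p ∨ p) = max(0, 0) = 0
  ((p ∨ p) → p): 0 ≤ 0, so result = 1
  (((p ∨ p) → p) → p): 1 > 0, so result = 0
  ((((p ∨ p) → p) → p) ∨ p) = max(0, 0) = 0
  (q ∧ ((((p ∨ p) → p) → p) ∨ p)) = min(0, 0) = 0
Checking all 9 assignments confirms none give a value below 0.00.

0.00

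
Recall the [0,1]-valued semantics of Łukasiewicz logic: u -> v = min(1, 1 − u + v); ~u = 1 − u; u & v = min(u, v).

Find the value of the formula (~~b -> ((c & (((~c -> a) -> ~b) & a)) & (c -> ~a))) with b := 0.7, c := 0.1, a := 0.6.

~b: Łukasiewicz ¬ gives 1 − 0.7 = 0.3
~~b: Łukasiewicz ¬ gives 1 − 0.3 = 0.7
~c: Łukasiewicz ¬ gives 1 − 0.1 = 0.9
(~c -> a): min(1, 1 − 0.9 + 0.6) = 0.7
~b: Łukasiewicz ¬ gives 1 − 0.7 = 0.3
((~c -> a) -> ~b): min(1, 1 − 0.7 + 0.3) = 0.6
(((~c -> a) -> ~b) & a) = min(0.6, 0.6) = 0.6
(c & (((~c -> a) -> ~b) & a)) = min(0.1, 0.6) = 0.1
~a: Łukasiewicz ¬ gives 1 − 0.6 = 0.4
(c -> ~a): min(1, 1 − 0.1 + 0.4) = 1
((c & (((~c -> a) -> ~b) & a)) & (c -> ~a)) = min(0.1, 1) = 0.1
(~~b -> ((c & (((~c -> a) -> ~b) & a)) & (c -> ~a))): min(1, 1 − 0.7 + 0.1) = 0.4

0.40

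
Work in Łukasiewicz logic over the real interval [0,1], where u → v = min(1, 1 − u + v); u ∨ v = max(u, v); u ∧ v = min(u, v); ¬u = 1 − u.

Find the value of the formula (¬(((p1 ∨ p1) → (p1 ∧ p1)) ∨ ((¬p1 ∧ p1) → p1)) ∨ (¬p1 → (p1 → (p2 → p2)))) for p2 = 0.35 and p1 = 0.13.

1.00

(p1 ∨ p1) = max(0.13, 0.13) = 0.13
(p1 ∧ p1) = min(0.13, 0.13) = 0.13
((p1 ∨ p1) → (p1 ∧ p1)): min(1, 1 − 0.13 + 0.13) = 1
¬p1: Łukasiewicz ¬ gives 1 − 0.13 = 0.87
(¬p1 ∧ p1) = min(0.87, 0.13) = 0.13
((¬p1 ∧ p1) → p1): min(1, 1 − 0.13 + 0.13) = 1
(((p1 ∨ p1) → (p1 ∧ p1)) ∨ ((¬p1 ∧ p1) → p1)) = max(1, 1) = 1
¬(((p1 ∨ p1) → (p1 ∧ p1)) ∨ ((¬p1 ∧ p1) → p1)): Łukasiewicz ¬ gives 1 − 1 = 0
¬p1: Łukasiewicz ¬ gives 1 − 0.13 = 0.87
(p2 → p2): min(1, 1 − 0.35 + 0.35) = 1
(p1 → (p2 → p2)): min(1, 1 − 0.13 + 1) = 1
(¬p1 → (p1 → (p2 → p2))): min(1, 1 − 0.87 + 1) = 1
(¬(((p1 ∨ p1) → (p1 ∧ p1)) ∨ ((¬p1 ∧ p1) → p1)) ∨ (¬p1 → (p1 → (p2 → p2)))) = max(0, 1) = 1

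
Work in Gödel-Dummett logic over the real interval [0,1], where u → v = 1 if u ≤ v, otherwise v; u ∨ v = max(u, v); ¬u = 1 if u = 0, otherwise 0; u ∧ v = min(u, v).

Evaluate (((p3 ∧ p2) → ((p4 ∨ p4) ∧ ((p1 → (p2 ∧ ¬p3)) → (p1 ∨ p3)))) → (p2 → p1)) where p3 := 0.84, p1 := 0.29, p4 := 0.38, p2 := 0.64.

0.29

(p3 ∧ p2) = min(0.84, 0.64) = 0.64
(p4 ∨ p4) = max(0.38, 0.38) = 0.38
¬p3: Gödel ¬ of 0.84 = 0 (operand ≠ 0)
(p2 ∧ ¬p3) = min(0.64, 0) = 0
(p1 → (p2 ∧ ¬p3)): 0.29 > 0, so result = 0
(p1 ∨ p3) = max(0.29, 0.84) = 0.84
((p1 → (p2 ∧ ¬p3)) → (p1 ∨ p3)): 0 ≤ 0.84, so result = 1
((p4 ∨ p4) ∧ ((p1 → (p2 ∧ ¬p3)) → (p1 ∨ p3))) = min(0.38, 1) = 0.38
((p3 ∧ p2) → ((p4 ∨ p4) ∧ ((p1 → (p2 ∧ ¬p3)) → (p1 ∨ p3)))): 0.64 > 0.38, so result = 0.38
(p2 → p1): 0.64 > 0.29, so result = 0.29
(((p3 ∧ p2) → ((p4 ∨ p4) ∧ ((p1 → (p2 ∧ ¬p3)) → (p1 ∨ p3)))) → (p2 → p1)): 0.38 > 0.29, so result = 0.29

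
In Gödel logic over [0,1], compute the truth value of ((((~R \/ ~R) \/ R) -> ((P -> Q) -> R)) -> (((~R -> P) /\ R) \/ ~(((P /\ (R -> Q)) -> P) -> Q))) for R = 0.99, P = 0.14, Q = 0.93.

~R: Gödel ¬ of 0.99 = 0 (operand ≠ 0)
~R: Gödel ¬ of 0.99 = 0 (operand ≠ 0)
(~R \/ ~R) = max(0, 0) = 0
((~R \/ ~R) \/ R) = max(0, 0.99) = 0.99
(P -> Q): 0.14 ≤ 0.93, so result = 1
((P -> Q) -> R): 1 > 0.99, so result = 0.99
(((~R \/ ~R) \/ R) -> ((P -> Q) -> R)): 0.99 ≤ 0.99, so result = 1
~R: Gödel ¬ of 0.99 = 0 (operand ≠ 0)
(~R -> P): 0 ≤ 0.14, so result = 1
((~R -> P) /\ R) = min(1, 0.99) = 0.99
(R -> Q): 0.99 > 0.93, so result = 0.93
(P /\ (R -> Q)) = min(0.14, 0.93) = 0.14
((P /\ (R -> Q)) -> P): 0.14 ≤ 0.14, so result = 1
(((P /\ (R -> Q)) -> P) -> Q): 1 > 0.93, so result = 0.93
~(((P /\ (R -> Q)) -> P) -> Q): Gödel ¬ of 0.93 = 0 (operand ≠ 0)
(((~R -> P) /\ R) \/ ~(((P /\ (R -> Q)) -> P) -> Q)) = max(0.99, 0) = 0.99
((((~R \/ ~R) \/ R) -> ((P -> Q) -> R)) -> (((~R -> P) /\ R) \/ ~(((P /\ (R -> Q)) -> P) -> Q))): 1 > 0.99, so result = 0.99

0.99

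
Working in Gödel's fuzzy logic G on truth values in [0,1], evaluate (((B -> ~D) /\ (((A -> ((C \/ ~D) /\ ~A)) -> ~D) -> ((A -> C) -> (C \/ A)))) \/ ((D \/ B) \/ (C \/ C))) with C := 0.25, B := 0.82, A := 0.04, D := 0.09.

~D: Gödel ¬ of 0.09 = 0 (operand ≠ 0)
(B -> ~D): 0.82 > 0, so result = 0
~D: Gödel ¬ of 0.09 = 0 (operand ≠ 0)
(C \/ ~D) = max(0.25, 0) = 0.25
~A: Gödel ¬ of 0.04 = 0 (operand ≠ 0)
((C \/ ~D) /\ ~A) = min(0.25, 0) = 0
(A -> ((C \/ ~D) /\ ~A)): 0.04 > 0, so result = 0
~D: Gödel ¬ of 0.09 = 0 (operand ≠ 0)
((A -> ((C \/ ~D) /\ ~A)) -> ~D): 0 ≤ 0, so result = 1
(A -> C): 0.04 ≤ 0.25, so result = 1
(C \/ A) = max(0.25, 0.04) = 0.25
((A -> C) -> (C \/ A)): 1 > 0.25, so result = 0.25
(((A -> ((C \/ ~D) /\ ~A)) -> ~D) -> ((A -> C) -> (C \/ A))): 1 > 0.25, so result = 0.25
((B -> ~D) /\ (((A -> ((C \/ ~D) /\ ~A)) -> ~D) -> ((A -> C) -> (C \/ A)))) = min(0, 0.25) = 0
(D \/ B) = max(0.09, 0.82) = 0.82
(C \/ C) = max(0.25, 0.25) = 0.25
((D \/ B) \/ (C \/ C)) = max(0.82, 0.25) = 0.82
(((B -> ~D) /\ (((A -> ((C \/ ~D) /\ ~A)) -> ~D) -> ((A -> C) -> (C \/ A)))) \/ ((D \/ B) \/ (C \/ C))) = max(0, 0.82) = 0.82

0.82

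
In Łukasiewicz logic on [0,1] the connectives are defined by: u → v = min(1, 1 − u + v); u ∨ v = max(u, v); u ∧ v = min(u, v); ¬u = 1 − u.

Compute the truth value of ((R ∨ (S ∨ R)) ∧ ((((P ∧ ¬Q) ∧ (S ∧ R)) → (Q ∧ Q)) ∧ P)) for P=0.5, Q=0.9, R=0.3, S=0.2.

0.30

(S ∨ R) = max(0.2, 0.3) = 0.3
(R ∨ (S ∨ R)) = max(0.3, 0.3) = 0.3
¬Q: Łukasiewicz ¬ gives 1 − 0.9 = 0.1
(P ∧ ¬Q) = min(0.5, 0.1) = 0.1
(S ∧ R) = min(0.2, 0.3) = 0.2
((P ∧ ¬Q) ∧ (S ∧ R)) = min(0.1, 0.2) = 0.1
(Q ∧ Q) = min(0.9, 0.9) = 0.9
(((P ∧ ¬Q) ∧ (S ∧ R)) → (Q ∧ Q)): min(1, 1 − 0.1 + 0.9) = 1
((((P ∧ ¬Q) ∧ (S ∧ R)) → (Q ∧ Q)) ∧ P) = min(1, 0.5) = 0.5
((R ∨ (S ∨ R)) ∧ ((((P ∧ ¬Q) ∧ (S ∧ R)) → (Q ∧ Q)) ∧ P)) = min(0.3, 0.5) = 0.3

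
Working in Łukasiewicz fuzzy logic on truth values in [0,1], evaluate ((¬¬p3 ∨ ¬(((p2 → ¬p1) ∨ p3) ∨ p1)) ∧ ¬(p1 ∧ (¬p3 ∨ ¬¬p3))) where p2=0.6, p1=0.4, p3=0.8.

0.60

¬p3: Łukasiewicz ¬ gives 1 − 0.8 = 0.2
¬¬p3: Łukasiewicz ¬ gives 1 − 0.2 = 0.8
¬p1: Łukasiewicz ¬ gives 1 − 0.4 = 0.6
(p2 → ¬p1): min(1, 1 − 0.6 + 0.6) = 1
((p2 → ¬p1) ∨ p3) = max(1, 0.8) = 1
(((p2 → ¬p1) ∨ p3) ∨ p1) = max(1, 0.4) = 1
¬(((p2 → ¬p1) ∨ p3) ∨ p1): Łukasiewicz ¬ gives 1 − 1 = 0
(¬¬p3 ∨ ¬(((p2 → ¬p1) ∨ p3) ∨ p1)) = max(0.8, 0) = 0.8
¬p3: Łukasiewicz ¬ gives 1 − 0.8 = 0.2
¬p3: Łukasiewicz ¬ gives 1 − 0.8 = 0.2
¬¬p3: Łukasiewicz ¬ gives 1 − 0.2 = 0.8
(¬p3 ∨ ¬¬p3) = max(0.2, 0.8) = 0.8
(p1 ∧ (¬p3 ∨ ¬¬p3)) = min(0.4, 0.8) = 0.4
¬(p1 ∧ (¬p3 ∨ ¬¬p3)): Łukasiewicz ¬ gives 1 − 0.4 = 0.6
((¬¬p3 ∨ ¬(((p2 → ¬p1) ∨ p3) ∨ p1)) ∧ ¬(p1 ∧ (¬p3 ∨ ¬¬p3))) = min(0.8, 0.6) = 0.6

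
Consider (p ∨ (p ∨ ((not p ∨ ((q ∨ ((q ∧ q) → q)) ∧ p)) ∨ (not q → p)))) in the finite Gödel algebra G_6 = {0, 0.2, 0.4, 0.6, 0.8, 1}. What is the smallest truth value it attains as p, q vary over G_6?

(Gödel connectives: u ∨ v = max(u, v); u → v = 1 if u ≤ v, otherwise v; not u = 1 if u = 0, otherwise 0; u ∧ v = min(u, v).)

The minimum is attained at p = 0.2, q = 0:
  not p: Gödel ¬ of 0.2 = 0 (operand ≠ 0)
  (q ∧ q) = min(0, 0) = 0
  ((q ∧ q) → q): 0 ≤ 0, so result = 1
  (q ∨ ((q ∧ q) → q)) = max(0, 1) = 1
  ((q ∨ ((q ∧ q) → q)) ∧ p) = min(1, 0.2) = 0.2
  (not p ∨ ((q ∨ ((q ∧ q) → q)) ∧ p)) = max(0, 0.2) = 0.2
  not q: Gödel ¬ of 0 = 1 (operand is 0)
  (not q → p): 1 > 0.2, so result = 0.2
  ((not p ∨ ((q ∨ ((q ∧ q) → q)) ∧ p)) ∨ (not q → p)) = max(0.2, 0.2) = 0.2
  (p ∨ ((not p ∨ ((q ∨ ((q ∧ q) → q)) ∧ p)) ∨ (not q → p))) = max(0.2, 0.2) = 0.2
  (p ∨ (p ∨ ((not p ∨ ((q ∨ ((q ∧ q) → q)) ∧ p)) ∨ (not q → p)))) = max(0.2, 0.2) = 0.2
Checking all 36 assignments confirms none give a value below 0.20.

0.20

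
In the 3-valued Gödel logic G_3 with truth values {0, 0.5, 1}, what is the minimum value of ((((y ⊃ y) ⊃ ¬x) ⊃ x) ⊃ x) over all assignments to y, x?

0.50

The minimum is attained at y = 0, x = 0.5:
  (y ⊃ y): 0 ≤ 0, so result = 1
  ¬x: Gödel ¬ of 0.5 = 0 (operand ≠ 0)
  ((y ⊃ y) ⊃ ¬x): 1 > 0, so result = 0
  (((y ⊃ y) ⊃ ¬x) ⊃ x): 0 ≤ 0.5, so result = 1
  ((((y ⊃ y) ⊃ ¬x) ⊃ x) ⊃ x): 1 > 0.5, so result = 0.5
Checking all 9 assignments confirms none give a value below 0.50.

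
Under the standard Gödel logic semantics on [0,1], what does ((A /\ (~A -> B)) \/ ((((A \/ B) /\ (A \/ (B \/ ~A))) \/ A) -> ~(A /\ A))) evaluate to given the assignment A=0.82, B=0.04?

0.82

~A: Gödel ¬ of 0.82 = 0 (operand ≠ 0)
(~A -> B): 0 ≤ 0.04, so result = 1
(A /\ (~A -> B)) = min(0.82, 1) = 0.82
(A \/ B) = max(0.82, 0.04) = 0.82
~A: Gödel ¬ of 0.82 = 0 (operand ≠ 0)
(B \/ ~A) = max(0.04, 0) = 0.04
(A \/ (B \/ ~A)) = max(0.82, 0.04) = 0.82
((A \/ B) /\ (A \/ (B \/ ~A))) = min(0.82, 0.82) = 0.82
(((A \/ B) /\ (A \/ (B \/ ~A))) \/ A) = max(0.82, 0.82) = 0.82
(A /\ A) = min(0.82, 0.82) = 0.82
~(A /\ A): Gödel ¬ of 0.82 = 0 (operand ≠ 0)
((((A \/ B) /\ (A \/ (B \/ ~A))) \/ A) -> ~(A /\ A)): 0.82 > 0, so result = 0
((A /\ (~A -> B)) \/ ((((A \/ B) /\ (A \/ (B \/ ~A))) \/ A) -> ~(A /\ A))) = max(0.82, 0) = 0.82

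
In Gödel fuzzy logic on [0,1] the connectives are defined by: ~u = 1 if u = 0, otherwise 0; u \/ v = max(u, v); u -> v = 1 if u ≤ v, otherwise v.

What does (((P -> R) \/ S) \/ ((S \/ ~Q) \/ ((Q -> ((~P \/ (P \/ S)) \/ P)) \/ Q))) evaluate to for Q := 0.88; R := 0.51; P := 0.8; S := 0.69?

0.88

(P -> R): 0.8 > 0.51, so result = 0.51
((P -> R) \/ S) = max(0.51, 0.69) = 0.69
~Q: Gödel ¬ of 0.88 = 0 (operand ≠ 0)
(S \/ ~Q) = max(0.69, 0) = 0.69
~P: Gödel ¬ of 0.8 = 0 (operand ≠ 0)
(P \/ S) = max(0.8, 0.69) = 0.8
(~P \/ (P \/ S)) = max(0, 0.8) = 0.8
((~P \/ (P \/ S)) \/ P) = max(0.8, 0.8) = 0.8
(Q -> ((~P \/ (P \/ S)) \/ P)): 0.88 > 0.8, so result = 0.8
((Q -> ((~P \/ (P \/ S)) \/ P)) \/ Q) = max(0.8, 0.88) = 0.88
((S \/ ~Q) \/ ((Q -> ((~P \/ (P \/ S)) \/ P)) \/ Q)) = max(0.69, 0.88) = 0.88
(((P -> R) \/ S) \/ ((S \/ ~Q) \/ ((Q -> ((~P \/ (P \/ S)) \/ P)) \/ Q))) = max(0.69, 0.88) = 0.88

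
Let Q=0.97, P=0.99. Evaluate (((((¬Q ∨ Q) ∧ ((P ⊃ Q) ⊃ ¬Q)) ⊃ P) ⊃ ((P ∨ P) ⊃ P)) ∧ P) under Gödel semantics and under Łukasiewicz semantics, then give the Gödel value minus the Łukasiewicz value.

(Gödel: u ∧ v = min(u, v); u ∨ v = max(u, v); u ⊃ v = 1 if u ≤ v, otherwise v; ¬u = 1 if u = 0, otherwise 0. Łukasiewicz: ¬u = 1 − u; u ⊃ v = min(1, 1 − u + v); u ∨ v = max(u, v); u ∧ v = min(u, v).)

0.00

Gödel evaluation:
  ¬Q: Gödel ¬ of 0.97 = 0 (operand ≠ 0)
  (¬Q ∨ Q) = max(0, 0.97) = 0.97
  (P ⊃ Q): 0.99 > 0.97, so result = 0.97
  ¬Q: Gödel ¬ of 0.97 = 0 (operand ≠ 0)
  ((P ⊃ Q) ⊃ ¬Q): 0.97 > 0, so result = 0
  ((¬Q ∨ Q) ∧ ((P ⊃ Q) ⊃ ¬Q)) = min(0.97, 0) = 0
  (((¬Q ∨ Q) ∧ ((P ⊃ Q) ⊃ ¬Q)) ⊃ P): 0 ≤ 0.99, so result = 1
  (P ∨ P) = max(0.99, 0.99) = 0.99
  ((P ∨ P) ⊃ P): 0.99 ≤ 0.99, so result = 1
  ((((¬Q ∨ Q) ∧ ((P ⊃ Q) ⊃ ¬Q)) ⊃ P) ⊃ ((P ∨ P) ⊃ P)): 1 ≤ 1, so result = 1
  (((((¬Q ∨ Q) ∧ ((P ⊃ Q) ⊃ ¬Q)) ⊃ P) ⊃ ((P ∨ P) ⊃ P)) ∧ P) = min(1, 0.99) = 0.99
  Gödel value = 0.99
Łukasiewicz evaluation:
  ¬Q: Łukasiewicz ¬ gives 1 − 0.97 = 0.03
  (¬Q ∨ Q) = max(0.03, 0.97) = 0.97
  (P ⊃ Q): min(1, 1 − 0.99 + 0.97) = 0.98
  ¬Q: Łukasiewicz ¬ gives 1 − 0.97 = 0.03
  ((P ⊃ Q) ⊃ ¬Q): min(1, 1 − 0.98 + 0.03) = 0.05
  ((¬Q ∨ Q) ∧ ((P ⊃ Q) ⊃ ¬Q)) = min(0.97, 0.05) = 0.05
  (((¬Q ∨ Q) ∧ ((P ⊃ Q) ⊃ ¬Q)) ⊃ P): min(1, 1 − 0.05 + 0.99) = 1
  (P ∨ P) = max(0.99, 0.99) = 0.99
  ((P ∨ P) ⊃ P): min(1, 1 − 0.99 + 0.99) = 1
  ((((¬Q ∨ Q) ∧ ((P ⊃ Q) ⊃ ¬Q)) ⊃ P) ⊃ ((P ∨ P) ⊃ P)): min(1, 1 − 1 + 1) = 1
  (((((¬Q ∨ Q) ∧ ((P ⊃ Q) ⊃ ¬Q)) ⊃ P) ⊃ ((P ∨ P) ⊃ P)) ∧ P) = min(1, 0.99) = 0.99
  Łukasiewicz value = 0.99
Difference: 0.99 − 0.99 = 0.00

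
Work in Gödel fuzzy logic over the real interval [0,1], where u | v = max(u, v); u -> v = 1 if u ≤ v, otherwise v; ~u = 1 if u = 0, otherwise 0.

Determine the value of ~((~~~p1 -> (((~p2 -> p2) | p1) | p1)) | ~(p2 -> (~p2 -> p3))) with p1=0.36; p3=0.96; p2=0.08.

0.00

~p1: Gödel ¬ of 0.36 = 0 (operand ≠ 0)
~~p1: Gödel ¬ of 0 = 1 (operand is 0)
~~~p1: Gödel ¬ of 1 = 0 (operand ≠ 0)
~p2: Gödel ¬ of 0.08 = 0 (operand ≠ 0)
(~p2 -> p2): 0 ≤ 0.08, so result = 1
((~p2 -> p2) | p1) = max(1, 0.36) = 1
(((~p2 -> p2) | p1) | p1) = max(1, 0.36) = 1
(~~~p1 -> (((~p2 -> p2) | p1) | p1)): 0 ≤ 1, so result = 1
~p2: Gödel ¬ of 0.08 = 0 (operand ≠ 0)
(~p2 -> p3): 0 ≤ 0.96, so result = 1
(p2 -> (~p2 -> p3)): 0.08 ≤ 1, so result = 1
~(p2 -> (~p2 -> p3)): Gödel ¬ of 1 = 0 (operand ≠ 0)
((~~~p1 -> (((~p2 -> p2) | p1) | p1)) | ~(p2 -> (~p2 -> p3))) = max(1, 0) = 1
~((~~~p1 -> (((~p2 -> p2) | p1) | p1)) | ~(p2 -> (~p2 -> p3))): Gödel ¬ of 1 = 0 (operand ≠ 0)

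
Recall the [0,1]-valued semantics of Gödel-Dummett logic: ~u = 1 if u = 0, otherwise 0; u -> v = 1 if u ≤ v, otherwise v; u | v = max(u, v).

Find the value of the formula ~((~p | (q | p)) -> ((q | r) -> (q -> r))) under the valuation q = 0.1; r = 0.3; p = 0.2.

~p: Gödel ¬ of 0.2 = 0 (operand ≠ 0)
(q | p) = max(0.1, 0.2) = 0.2
(~p | (q | p)) = max(0, 0.2) = 0.2
(q | r) = max(0.1, 0.3) = 0.3
(q -> r): 0.1 ≤ 0.3, so result = 1
((q | r) -> (q -> r)): 0.3 ≤ 1, so result = 1
((~p | (q | p)) -> ((q | r) -> (q -> r))): 0.2 ≤ 1, so result = 1
~((~p | (q | p)) -> ((q | r) -> (q -> r))): Gödel ¬ of 1 = 0 (operand ≠ 0)

0.00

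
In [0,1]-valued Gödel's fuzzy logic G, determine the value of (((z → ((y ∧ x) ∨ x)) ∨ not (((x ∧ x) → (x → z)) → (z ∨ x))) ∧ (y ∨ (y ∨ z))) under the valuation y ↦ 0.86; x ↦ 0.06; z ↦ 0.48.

(y ∧ x) = min(0.86, 0.06) = 0.06
((y ∧ x) ∨ x) = max(0.06, 0.06) = 0.06
(z → ((y ∧ x) ∨ x)): 0.48 > 0.06, so result = 0.06
(x ∧ x) = min(0.06, 0.06) = 0.06
(x → z): 0.06 ≤ 0.48, so result = 1
((x ∧ x) → (x → z)): 0.06 ≤ 1, so result = 1
(z ∨ x) = max(0.48, 0.06) = 0.48
(((x ∧ x) → (x → z)) → (z ∨ x)): 1 > 0.48, so result = 0.48
not (((x ∧ x) → (x → z)) → (z ∨ x)): Gödel ¬ of 0.48 = 0 (operand ≠ 0)
((z → ((y ∧ x) ∨ x)) ∨ not (((x ∧ x) → (x → z)) → (z ∨ x))) = max(0.06, 0) = 0.06
(y ∨ z) = max(0.86, 0.48) = 0.86
(y ∨ (y ∨ z)) = max(0.86, 0.86) = 0.86
(((z → ((y ∧ x) ∨ x)) ∨ not (((x ∧ x) → (x → z)) → (z ∨ x))) ∧ (y ∨ (y ∨ z))) = min(0.06, 0.86) = 0.06

0.06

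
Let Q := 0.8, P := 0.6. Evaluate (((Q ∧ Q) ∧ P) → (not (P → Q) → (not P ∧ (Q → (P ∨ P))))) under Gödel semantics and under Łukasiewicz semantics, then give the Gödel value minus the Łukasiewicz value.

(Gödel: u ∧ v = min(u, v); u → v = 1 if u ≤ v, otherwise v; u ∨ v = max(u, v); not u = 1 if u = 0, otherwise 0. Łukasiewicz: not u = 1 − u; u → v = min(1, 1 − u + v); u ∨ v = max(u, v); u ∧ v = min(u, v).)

0.00

Gödel evaluation:
  (Q ∧ Q) = min(0.8, 0.8) = 0.8
  ((Q ∧ Q) ∧ P) = min(0.8, 0.6) = 0.6
  (P → Q): 0.6 ≤ 0.8, so result = 1
  not (P → Q): Gödel ¬ of 1 = 0 (operand ≠ 0)
  not P: Gödel ¬ of 0.6 = 0 (operand ≠ 0)
  (P ∨ P) = max(0.6, 0.6) = 0.6
  (Q → (P ∨ P)): 0.8 > 0.6, so result = 0.6
  (not P ∧ (Q → (P ∨ P))) = min(0, 0.6) = 0
  (not (P → Q) → (not P ∧ (Q → (P ∨ P)))): 0 ≤ 0, so result = 1
  (((Q ∧ Q) ∧ P) → (not (P → Q) → (not P ∧ (Q → (P ∨ P))))): 0.6 ≤ 1, so result = 1
  Gödel value = 1
Łukasiewicz evaluation:
  (Q ∧ Q) = min(0.8, 0.8) = 0.8
  ((Q ∧ Q) ∧ P) = min(0.8, 0.6) = 0.6
  (P → Q): min(1, 1 − 0.6 + 0.8) = 1
  not (P → Q): Łukasiewicz ¬ gives 1 − 1 = 0
  not P: Łukasiewicz ¬ gives 1 − 0.6 = 0.4
  (P ∨ P) = max(0.6, 0.6) = 0.6
  (Q → (P ∨ P)): min(1, 1 − 0.8 + 0.6) = 0.8
  (not P ∧ (Q → (P ∨ P))) = min(0.4, 0.8) = 0.4
  (not (P → Q) → (not P ∧ (Q → (P ∨ P)))): min(1, 1 − 0 + 0.4) = 1
  (((Q ∧ Q) ∧ P) → (not (P → Q) → (not P ∧ (Q → (P ∨ P))))): min(1, 1 − 0.6 + 1) = 1
  Łukasiewicz value = 1
Difference: 1 − 1 = 0.00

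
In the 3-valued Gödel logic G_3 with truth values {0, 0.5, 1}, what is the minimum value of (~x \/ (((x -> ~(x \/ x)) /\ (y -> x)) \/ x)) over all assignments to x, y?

0.50

The minimum is attained at x = 0.5, y = 0:
  ~x: Gödel ¬ of 0.5 = 0 (operand ≠ 0)
  (x \/ x) = max(0.5, 0.5) = 0.5
  ~(x \/ x): Gödel ¬ of 0.5 = 0 (operand ≠ 0)
  (x -> ~(x \/ x)): 0.5 > 0, so result = 0
  (y -> x): 0 ≤ 0.5, so result = 1
  ((x -> ~(x \/ x)) /\ (y -> x)) = min(0, 1) = 0
  (((x -> ~(x \/ x)) /\ (y -> x)) \/ x) = max(0, 0.5) = 0.5
  (~x \/ (((x -> ~(x \/ x)) /\ (y -> x)) \/ x)) = max(0, 0.5) = 0.5
Checking all 9 assignments confirms none give a value below 0.50.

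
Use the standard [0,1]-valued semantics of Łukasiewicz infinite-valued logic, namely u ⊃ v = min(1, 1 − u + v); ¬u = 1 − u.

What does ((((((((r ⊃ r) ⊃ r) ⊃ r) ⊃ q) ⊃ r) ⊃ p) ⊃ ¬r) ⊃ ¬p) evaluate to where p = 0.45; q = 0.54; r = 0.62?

(r ⊃ r): min(1, 1 − 0.62 + 0.62) = 1
((r ⊃ r) ⊃ r): min(1, 1 − 1 + 0.62) = 0.62
(((r ⊃ r) ⊃ r) ⊃ r): min(1, 1 − 0.62 + 0.62) = 1
((((r ⊃ r) ⊃ r) ⊃ r) ⊃ q): min(1, 1 − 1 + 0.54) = 0.54
(((((r ⊃ r) ⊃ r) ⊃ r) ⊃ q) ⊃ r): min(1, 1 − 0.54 + 0.62) = 1
((((((r ⊃ r) ⊃ r) ⊃ r) ⊃ q) ⊃ r) ⊃ p): min(1, 1 − 1 + 0.45) = 0.45
¬r: Łukasiewicz ¬ gives 1 − 0.62 = 0.38
(((((((r ⊃ r) ⊃ r) ⊃ r) ⊃ q) ⊃ r) ⊃ p) ⊃ ¬r): min(1, 1 − 0.45 + 0.38) = 0.93
¬p: Łukasiewicz ¬ gives 1 − 0.45 = 0.55
((((((((r ⊃ r) ⊃ r) ⊃ r) ⊃ q) ⊃ r) ⊃ p) ⊃ ¬r) ⊃ ¬p): min(1, 1 − 0.93 + 0.55) = 0.62

0.62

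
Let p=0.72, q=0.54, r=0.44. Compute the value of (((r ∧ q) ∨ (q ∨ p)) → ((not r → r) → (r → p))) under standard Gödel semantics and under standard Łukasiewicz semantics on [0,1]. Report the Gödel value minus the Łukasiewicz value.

Gödel evaluation:
  (r ∧ q) = min(0.44, 0.54) = 0.44
  (q ∨ p) = max(0.54, 0.72) = 0.72
  ((r ∧ q) ∨ (q ∨ p)) = max(0.44, 0.72) = 0.72
  not r: Gödel ¬ of 0.44 = 0 (operand ≠ 0)
  (not r → r): 0 ≤ 0.44, so result = 1
  (r → p): 0.44 ≤ 0.72, so result = 1
  ((not r → r) → (r → p)): 1 ≤ 1, so result = 1
  (((r ∧ q) ∨ (q ∨ p)) → ((not r → r) → (r → p))): 0.72 ≤ 1, so result = 1
  Gödel value = 1
Łukasiewicz evaluation:
  (r ∧ q) = min(0.44, 0.54) = 0.44
  (q ∨ p) = max(0.54, 0.72) = 0.72
  ((r ∧ q) ∨ (q ∨ p)) = max(0.44, 0.72) = 0.72
  not r: Łukasiewicz ¬ gives 1 − 0.44 = 0.56
  (not r → r): min(1, 1 − 0.56 + 0.44) = 0.88
  (r → p): min(1, 1 − 0.44 + 0.72) = 1
  ((not r → r) → (r → p)): min(1, 1 − 0.88 + 1) = 1
  (((r ∧ q) ∨ (q ∨ p)) → ((not r → r) → (r → p))): min(1, 1 − 0.72 + 1) = 1
  Łukasiewicz value = 1
Difference: 1 − 1 = 0.00

0.00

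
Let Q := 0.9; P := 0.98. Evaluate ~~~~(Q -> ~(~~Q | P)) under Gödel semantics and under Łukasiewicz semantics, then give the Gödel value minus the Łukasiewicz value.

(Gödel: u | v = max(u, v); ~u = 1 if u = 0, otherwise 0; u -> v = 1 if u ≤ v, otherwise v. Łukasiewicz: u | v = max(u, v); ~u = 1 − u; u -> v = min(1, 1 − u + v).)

-0.12

Gödel evaluation:
  ~Q: Gödel ¬ of 0.9 = 0 (operand ≠ 0)
  ~~Q: Gödel ¬ of 0 = 1 (operand is 0)
  (~~Q | P) = max(1, 0.98) = 1
  ~(~~Q | P): Gödel ¬ of 1 = 0 (operand ≠ 0)
  (Q -> ~(~~Q | P)): 0.9 > 0, so result = 0
  ~(Q -> ~(~~Q | P)): Gödel ¬ of 0 = 1 (operand is 0)
  ~~(Q -> ~(~~Q | P)): Gödel ¬ of 1 = 0 (operand ≠ 0)
  ~~~(Q -> ~(~~Q | P)): Gödel ¬ of 0 = 1 (operand is 0)
  ~~~~(Q -> ~(~~Q | P)): Gödel ¬ of 1 = 0 (operand ≠ 0)
  Gödel value = 0
Łukasiewicz evaluation:
  ~Q: Łukasiewicz ¬ gives 1 − 0.9 = 0.1
  ~~Q: Łukasiewicz ¬ gives 1 − 0.1 = 0.9
  (~~Q | P) = max(0.9, 0.98) = 0.98
  ~(~~Q | P): Łukasiewicz ¬ gives 1 − 0.98 = 0.02
  (Q -> ~(~~Q | P)): min(1, 1 − 0.9 + 0.02) = 0.12
  ~(Q -> ~(~~Q | P)): Łukasiewicz ¬ gives 1 − 0.12 = 0.88
  ~~(Q -> ~(~~Q | P)): Łukasiewicz ¬ gives 1 − 0.88 = 0.12
  ~~~(Q -> ~(~~Q | P)): Łukasiewicz ¬ gives 1 − 0.12 = 0.88
  ~~~~(Q -> ~(~~Q | P)): Łukasiewicz ¬ gives 1 − 0.88 = 0.12
  Łukasiewicz value = 0.12
Difference: 0 − 0.12 = -0.12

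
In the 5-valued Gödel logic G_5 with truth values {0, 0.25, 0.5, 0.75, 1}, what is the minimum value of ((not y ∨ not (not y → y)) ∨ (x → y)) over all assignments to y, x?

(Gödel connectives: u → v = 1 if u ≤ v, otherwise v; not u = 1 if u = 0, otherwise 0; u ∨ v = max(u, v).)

The minimum is attained at y = 0.25, x = 0.5:
  not y: Gödel ¬ of 0.25 = 0 (operand ≠ 0)
  not y: Gödel ¬ of 0.25 = 0 (operand ≠ 0)
  (not y → y): 0 ≤ 0.25, so result = 1
  not (not y → y): Gödel ¬ of 1 = 0 (operand ≠ 0)
  (not y ∨ not (not y → y)) = max(0, 0) = 0
  (x → y): 0.5 > 0.25, so result = 0.25
  ((not y ∨ not (not y → y)) ∨ (x → y)) = max(0, 0.25) = 0.25
Checking all 25 assignments confirms none give a value below 0.25.

0.25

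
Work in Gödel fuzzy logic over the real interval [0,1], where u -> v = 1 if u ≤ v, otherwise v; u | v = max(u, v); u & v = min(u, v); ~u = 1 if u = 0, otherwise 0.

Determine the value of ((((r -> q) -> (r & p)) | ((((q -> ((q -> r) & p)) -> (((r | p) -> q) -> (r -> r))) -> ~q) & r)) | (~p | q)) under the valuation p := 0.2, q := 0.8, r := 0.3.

(r -> q): 0.3 ≤ 0.8, so result = 1
(r & p) = min(0.3, 0.2) = 0.2
((r -> q) -> (r & p)): 1 > 0.2, so result = 0.2
(q -> r): 0.8 > 0.3, so result = 0.3
((q -> r) & p) = min(0.3, 0.2) = 0.2
(q -> ((q -> r) & p)): 0.8 > 0.2, so result = 0.2
(r | p) = max(0.3, 0.2) = 0.3
((r | p) -> q): 0.3 ≤ 0.8, so result = 1
(r -> r): 0.3 ≤ 0.3, so result = 1
(((r | p) -> q) -> (r -> r)): 1 ≤ 1, so result = 1
((q -> ((q -> r) & p)) -> (((r | p) -> q) -> (r -> r))): 0.2 ≤ 1, so result = 1
~q: Gödel ¬ of 0.8 = 0 (operand ≠ 0)
(((q -> ((q -> r) & p)) -> (((r | p) -> q) -> (r -> r))) -> ~q): 1 > 0, so result = 0
((((q -> ((q -> r) & p)) -> (((r | p) -> q) -> (r -> r))) -> ~q) & r) = min(0, 0.3) = 0
(((r -> q) -> (r & p)) | ((((q -> ((q -> r) & p)) -> (((r | p) -> q) -> (r -> r))) -> ~q) & r)) = max(0.2, 0) = 0.2
~p: Gödel ¬ of 0.2 = 0 (operand ≠ 0)
(~p | q) = max(0, 0.8) = 0.8
((((r -> q) -> (r & p)) | ((((q -> ((q -> r) & p)) -> (((r | p) -> q) -> (r -> r))) -> ~q) & r)) | (~p | q)) = max(0.2, 0.8) = 0.8

0.80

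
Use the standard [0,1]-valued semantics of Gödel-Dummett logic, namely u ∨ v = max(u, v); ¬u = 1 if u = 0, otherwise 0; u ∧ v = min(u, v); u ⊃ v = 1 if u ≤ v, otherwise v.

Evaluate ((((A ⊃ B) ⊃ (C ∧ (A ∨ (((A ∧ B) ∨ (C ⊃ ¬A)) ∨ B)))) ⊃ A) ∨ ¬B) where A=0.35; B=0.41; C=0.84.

0.35

(A ⊃ B): 0.35 ≤ 0.41, so result = 1
(A ∧ B) = min(0.35, 0.41) = 0.35
¬A: Gödel ¬ of 0.35 = 0 (operand ≠ 0)
(C ⊃ ¬A): 0.84 > 0, so result = 0
((A ∧ B) ∨ (C ⊃ ¬A)) = max(0.35, 0) = 0.35
(((A ∧ B) ∨ (C ⊃ ¬A)) ∨ B) = max(0.35, 0.41) = 0.41
(A ∨ (((A ∧ B) ∨ (C ⊃ ¬A)) ∨ B)) = max(0.35, 0.41) = 0.41
(C ∧ (A ∨ (((A ∧ B) ∨ (C ⊃ ¬A)) ∨ B))) = min(0.84, 0.41) = 0.41
((A ⊃ B) ⊃ (C ∧ (A ∨ (((A ∧ B) ∨ (C ⊃ ¬A)) ∨ B)))): 1 > 0.41, so result = 0.41
(((A ⊃ B) ⊃ (C ∧ (A ∨ (((A ∧ B) ∨ (C ⊃ ¬A)) ∨ B)))) ⊃ A): 0.41 > 0.35, so result = 0.35
¬B: Gödel ¬ of 0.41 = 0 (operand ≠ 0)
((((A ⊃ B) ⊃ (C ∧ (A ∨ (((A ∧ B) ∨ (C ⊃ ¬A)) ∨ B)))) ⊃ A) ∨ ¬B) = max(0.35, 0) = 0.35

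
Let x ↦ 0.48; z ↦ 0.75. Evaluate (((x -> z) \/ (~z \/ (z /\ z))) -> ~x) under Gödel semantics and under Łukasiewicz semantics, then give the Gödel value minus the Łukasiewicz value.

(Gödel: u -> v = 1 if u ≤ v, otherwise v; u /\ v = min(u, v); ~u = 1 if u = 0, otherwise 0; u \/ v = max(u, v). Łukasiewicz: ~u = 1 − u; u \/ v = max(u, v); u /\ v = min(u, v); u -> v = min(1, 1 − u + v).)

Gödel evaluation:
  (x -> z): 0.48 ≤ 0.75, so result = 1
  ~z: Gödel ¬ of 0.75 = 0 (operand ≠ 0)
  (z /\ z) = min(0.75, 0.75) = 0.75
  (~z \/ (z /\ z)) = max(0, 0.75) = 0.75
  ((x -> z) \/ (~z \/ (z /\ z))) = max(1, 0.75) = 1
  ~x: Gödel ¬ of 0.48 = 0 (operand ≠ 0)
  (((x -> z) \/ (~z \/ (z /\ z))) -> ~x): 1 > 0, so result = 0
  Gödel value = 0
Łukasiewicz evaluation:
  (x -> z): min(1, 1 − 0.48 + 0.75) = 1
  ~z: Łukasiewicz ¬ gives 1 − 0.75 = 0.25
  (z /\ z) = min(0.75, 0.75) = 0.75
  (~z \/ (z /\ z)) = max(0.25, 0.75) = 0.75
  ((x -> z) \/ (~z \/ (z /\ z))) = max(1, 0.75) = 1
  ~x: Łukasiewicz ¬ gives 1 − 0.48 = 0.52
  (((x -> z) \/ (~z \/ (z /\ z))) -> ~x): min(1, 1 − 1 + 0.52) = 0.52
  Łukasiewicz value = 0.52
Difference: 0 − 0.52 = -0.52

-0.52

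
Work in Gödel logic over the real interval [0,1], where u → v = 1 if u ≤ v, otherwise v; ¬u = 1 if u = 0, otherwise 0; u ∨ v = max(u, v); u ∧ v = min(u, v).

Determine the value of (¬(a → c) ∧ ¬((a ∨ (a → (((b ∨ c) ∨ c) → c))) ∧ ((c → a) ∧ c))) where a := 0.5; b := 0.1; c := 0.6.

0.00

(a → c): 0.5 ≤ 0.6, so result = 1
¬(a → c): Gödel ¬ of 1 = 0 (operand ≠ 0)
(b ∨ c) = max(0.1, 0.6) = 0.6
((b ∨ c) ∨ c) = max(0.6, 0.6) = 0.6
(((b ∨ c) ∨ c) → c): 0.6 ≤ 0.6, so result = 1
(a → (((b ∨ c) ∨ c) → c)): 0.5 ≤ 1, so result = 1
(a ∨ (a → (((b ∨ c) ∨ c) → c))) = max(0.5, 1) = 1
(c → a): 0.6 > 0.5, so result = 0.5
((c → a) ∧ c) = min(0.5, 0.6) = 0.5
((a ∨ (a → (((b ∨ c) ∨ c) → c))) ∧ ((c → a) ∧ c)) = min(1, 0.5) = 0.5
¬((a ∨ (a → (((b ∨ c) ∨ c) → c))) ∧ ((c → a) ∧ c)): Gödel ¬ of 0.5 = 0 (operand ≠ 0)
(¬(a → c) ∧ ¬((a ∨ (a → (((b ∨ c) ∨ c) → c))) ∧ ((c → a) ∧ c))) = min(0, 0) = 0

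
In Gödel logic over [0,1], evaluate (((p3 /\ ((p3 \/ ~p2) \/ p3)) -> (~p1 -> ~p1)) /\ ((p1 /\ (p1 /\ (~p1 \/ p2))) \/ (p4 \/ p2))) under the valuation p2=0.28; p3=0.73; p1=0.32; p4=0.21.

~p2: Gödel ¬ of 0.28 = 0 (operand ≠ 0)
(p3 \/ ~p2) = max(0.73, 0) = 0.73
((p3 \/ ~p2) \/ p3) = max(0.73, 0.73) = 0.73
(p3 /\ ((p3 \/ ~p2) \/ p3)) = min(0.73, 0.73) = 0.73
~p1: Gödel ¬ of 0.32 = 0 (operand ≠ 0)
~p1: Gödel ¬ of 0.32 = 0 (operand ≠ 0)
(~p1 -> ~p1): 0 ≤ 0, so result = 1
((p3 /\ ((p3 \/ ~p2) \/ p3)) -> (~p1 -> ~p1)): 0.73 ≤ 1, so result = 1
~p1: Gödel ¬ of 0.32 = 0 (operand ≠ 0)
(~p1 \/ p2) = max(0, 0.28) = 0.28
(p1 /\ (~p1 \/ p2)) = min(0.32, 0.28) = 0.28
(p1 /\ (p1 /\ (~p1 \/ p2))) = min(0.32, 0.28) = 0.28
(p4 \/ p2) = max(0.21, 0.28) = 0.28
((p1 /\ (p1 /\ (~p1 \/ p2))) \/ (p4 \/ p2)) = max(0.28, 0.28) = 0.28
(((p3 /\ ((p3 \/ ~p2) \/ p3)) -> (~p1 -> ~p1)) /\ ((p1 /\ (p1 /\ (~p1 \/ p2))) \/ (p4 \/ p2))) = min(1, 0.28) = 0.28

0.28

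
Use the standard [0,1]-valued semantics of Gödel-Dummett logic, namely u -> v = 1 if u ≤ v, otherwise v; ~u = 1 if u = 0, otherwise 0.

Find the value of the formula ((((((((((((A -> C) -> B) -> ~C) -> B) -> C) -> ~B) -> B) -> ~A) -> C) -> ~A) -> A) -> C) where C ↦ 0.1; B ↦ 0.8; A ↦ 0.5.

0.10

(A -> C): 0.5 > 0.1, so result = 0.1
((A -> C) -> B): 0.1 ≤ 0.8, so result = 1
~C: Gödel ¬ of 0.1 = 0 (operand ≠ 0)
(((A -> C) -> B) -> ~C): 1 > 0, so result = 0
((((A -> C) -> B) -> ~C) -> B): 0 ≤ 0.8, so result = 1
(((((A -> C) -> B) -> ~C) -> B) -> C): 1 > 0.1, so result = 0.1
~B: Gödel ¬ of 0.8 = 0 (operand ≠ 0)
((((((A -> C) -> B) -> ~C) -> B) -> C) -> ~B): 0.1 > 0, so result = 0
(((((((A -> C) -> B) -> ~C) -> B) -> C) -> ~B) -> B): 0 ≤ 0.8, so result = 1
~A: Gödel ¬ of 0.5 = 0 (operand ≠ 0)
((((((((A -> C) -> B) -> ~C) -> B) -> C) -> ~B) -> B) -> ~A): 1 > 0, so result = 0
(((((((((A -> C) -> B) -> ~C) -> B) -> C) -> ~B) -> B) -> ~A) -> C): 0 ≤ 0.1, so result = 1
~A: Gödel ¬ of 0.5 = 0 (operand ≠ 0)
((((((((((A -> C) -> B) -> ~C) -> B) -> C) -> ~B) -> B) -> ~A) -> C) -> ~A): 1 > 0, so result = 0
(((((((((((A -> C) -> B) -> ~C) -> B) -> C) -> ~B) -> B) -> ~A) -> C) -> ~A) -> A): 0 ≤ 0.5, so result = 1
((((((((((((A -> C) -> B) -> ~C) -> B) -> C) -> ~B) -> B) -> ~A) -> C) -> ~A) -> A) -> C): 1 > 0.1, so result = 0.1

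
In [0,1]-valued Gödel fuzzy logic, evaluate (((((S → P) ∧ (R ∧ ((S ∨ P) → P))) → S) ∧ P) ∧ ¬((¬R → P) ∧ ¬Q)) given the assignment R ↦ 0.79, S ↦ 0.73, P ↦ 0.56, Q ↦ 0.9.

0.56

(S → P): 0.73 > 0.56, so result = 0.56
(S ∨ P) = max(0.73, 0.56) = 0.73
((S ∨ P) → P): 0.73 > 0.56, so result = 0.56
(R ∧ ((S ∨ P) → P)) = min(0.79, 0.56) = 0.56
((S → P) ∧ (R ∧ ((S ∨ P) → P))) = min(0.56, 0.56) = 0.56
(((S → P) ∧ (R ∧ ((S ∨ P) → P))) → S): 0.56 ≤ 0.73, so result = 1
((((S → P) ∧ (R ∧ ((S ∨ P) → P))) → S) ∧ P) = min(1, 0.56) = 0.56
¬R: Gödel ¬ of 0.79 = 0 (operand ≠ 0)
(¬R → P): 0 ≤ 0.56, so result = 1
¬Q: Gödel ¬ of 0.9 = 0 (operand ≠ 0)
((¬R → P) ∧ ¬Q) = min(1, 0) = 0
¬((¬R → P) ∧ ¬Q): Gödel ¬ of 0 = 1 (operand is 0)
(((((S → P) ∧ (R ∧ ((S ∨ P) → P))) → S) ∧ P) ∧ ¬((¬R → P) ∧ ¬Q)) = min(0.56, 1) = 0.56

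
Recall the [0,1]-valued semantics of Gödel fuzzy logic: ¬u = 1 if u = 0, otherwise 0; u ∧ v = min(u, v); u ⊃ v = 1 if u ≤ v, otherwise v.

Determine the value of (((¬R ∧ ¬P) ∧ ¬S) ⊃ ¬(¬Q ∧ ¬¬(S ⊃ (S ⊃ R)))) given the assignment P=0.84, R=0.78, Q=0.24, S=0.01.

¬R: Gödel ¬ of 0.78 = 0 (operand ≠ 0)
¬P: Gödel ¬ of 0.84 = 0 (operand ≠ 0)
(¬R ∧ ¬P) = min(0, 0) = 0
¬S: Gödel ¬ of 0.01 = 0 (operand ≠ 0)
((¬R ∧ ¬P) ∧ ¬S) = min(0, 0) = 0
¬Q: Gödel ¬ of 0.24 = 0 (operand ≠ 0)
(S ⊃ R): 0.01 ≤ 0.78, so result = 1
(S ⊃ (S ⊃ R)): 0.01 ≤ 1, so result = 1
¬(S ⊃ (S ⊃ R)): Gödel ¬ of 1 = 0 (operand ≠ 0)
¬¬(S ⊃ (S ⊃ R)): Gödel ¬ of 0 = 1 (operand is 0)
(¬Q ∧ ¬¬(S ⊃ (S ⊃ R))) = min(0, 1) = 0
¬(¬Q ∧ ¬¬(S ⊃ (S ⊃ R))): Gödel ¬ of 0 = 1 (operand is 0)
(((¬R ∧ ¬P) ∧ ¬S) ⊃ ¬(¬Q ∧ ¬¬(S ⊃ (S ⊃ R)))): 0 ≤ 1, so result = 1

1.00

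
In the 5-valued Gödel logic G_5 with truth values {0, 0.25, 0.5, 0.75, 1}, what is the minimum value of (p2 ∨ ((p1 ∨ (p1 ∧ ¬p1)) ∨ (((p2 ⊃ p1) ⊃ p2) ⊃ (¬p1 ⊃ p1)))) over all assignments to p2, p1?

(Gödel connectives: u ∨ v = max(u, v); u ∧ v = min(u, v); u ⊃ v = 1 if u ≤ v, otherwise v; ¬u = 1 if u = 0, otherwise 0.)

The minimum is attained at p2 = 0.25, p1 = 0:
  ¬p1: Gödel ¬ of 0 = 1 (operand is 0)
  (p1 ∧ ¬p1) = min(0, 1) = 0
  (p1 ∨ (p1 ∧ ¬p1)) = max(0, 0) = 0
  (p2 ⊃ p1): 0.25 > 0, so result = 0
  ((p2 ⊃ p1) ⊃ p2): 0 ≤ 0.25, so result = 1
  ¬p1: Gödel ¬ of 0 = 1 (operand is 0)
  (¬p1 ⊃ p1): 1 > 0, so result = 0
  (((p2 ⊃ p1) ⊃ p2) ⊃ (¬p1 ⊃ p1)): 1 > 0, so result = 0
  ((p1 ∨ (p1 ∧ ¬p1)) ∨ (((p2 ⊃ p1) ⊃ p2) ⊃ (¬p1 ⊃ p1))) = max(0, 0) = 0
  (p2 ∨ ((p1 ∨ (p1 ∧ ¬p1)) ∨ (((p2 ⊃ p1) ⊃ p2) ⊃ (¬p1 ⊃ p1)))) = max(0.25, 0) = 0.25
Checking all 25 assignments confirms none give a value below 0.25.

0.25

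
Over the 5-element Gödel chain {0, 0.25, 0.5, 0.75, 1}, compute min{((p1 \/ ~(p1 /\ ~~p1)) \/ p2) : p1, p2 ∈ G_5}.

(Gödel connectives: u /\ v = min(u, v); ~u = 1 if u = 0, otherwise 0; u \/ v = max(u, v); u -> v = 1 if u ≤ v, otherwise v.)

0.25

The minimum is attained at p1 = 0.25, p2 = 0:
  ~p1: Gödel ¬ of 0.25 = 0 (operand ≠ 0)
  ~~p1: Gödel ¬ of 0 = 1 (operand is 0)
  (p1 /\ ~~p1) = min(0.25, 1) = 0.25
  ~(p1 /\ ~~p1): Gödel ¬ of 0.25 = 0 (operand ≠ 0)
  (p1 \/ ~(p1 /\ ~~p1)) = max(0.25, 0) = 0.25
  ((p1 \/ ~(p1 /\ ~~p1)) \/ p2) = max(0.25, 0) = 0.25
Checking all 25 assignments confirms none give a value below 0.25.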